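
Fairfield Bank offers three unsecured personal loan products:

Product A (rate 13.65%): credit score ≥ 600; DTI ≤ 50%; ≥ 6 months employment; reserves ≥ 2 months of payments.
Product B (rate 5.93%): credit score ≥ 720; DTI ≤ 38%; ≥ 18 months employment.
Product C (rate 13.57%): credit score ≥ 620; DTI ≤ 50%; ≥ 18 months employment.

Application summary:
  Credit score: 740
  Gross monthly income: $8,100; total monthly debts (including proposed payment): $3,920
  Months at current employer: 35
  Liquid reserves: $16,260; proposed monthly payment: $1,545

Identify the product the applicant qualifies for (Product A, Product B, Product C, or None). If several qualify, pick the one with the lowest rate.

Product C

DTI = 3,920/8,100 = 48.4%.
Reserves = 16,260/1,545 = 10.5 months.
Product A: score 740 ≥ 600; DTI 48.4% ≤ 50%; employment 35 ≥ 6 mo; reserves 10.5 ≥ 2 mo → qualifies.
Product B: score 740 ≥ 720; DTI 48.4% > 38%; employment 35 ≥ 18 mo → does not qualify.
Product C: score 740 ≥ 620; DTI 48.4% ≤ 50%; employment 35 ≥ 18 mo → qualifies.
Qualifying: Product A, Product C. Lowest rate is 13.57% → Product C.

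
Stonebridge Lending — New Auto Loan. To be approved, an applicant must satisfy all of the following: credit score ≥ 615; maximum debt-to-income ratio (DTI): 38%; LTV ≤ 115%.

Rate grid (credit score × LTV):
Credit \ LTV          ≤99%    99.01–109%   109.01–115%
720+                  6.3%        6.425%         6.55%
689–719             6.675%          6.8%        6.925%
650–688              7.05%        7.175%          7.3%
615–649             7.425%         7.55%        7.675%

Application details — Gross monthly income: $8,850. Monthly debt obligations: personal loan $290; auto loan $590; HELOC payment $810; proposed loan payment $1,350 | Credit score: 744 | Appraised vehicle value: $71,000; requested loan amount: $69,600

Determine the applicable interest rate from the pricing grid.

6.3%

Credit score 744 ≥ 615; Total monthly debts = (290 + 590 + 810 + 1,350) = 3,040. DTI = 3,040/8,850 = 34.4% ≤ 38%
Loan-to-value = 69,600/71,000 = 98% — pass (115% max)
Credit 744 → row 720+; LTV 98% → column ≤99%. Grid cell → 6.3%.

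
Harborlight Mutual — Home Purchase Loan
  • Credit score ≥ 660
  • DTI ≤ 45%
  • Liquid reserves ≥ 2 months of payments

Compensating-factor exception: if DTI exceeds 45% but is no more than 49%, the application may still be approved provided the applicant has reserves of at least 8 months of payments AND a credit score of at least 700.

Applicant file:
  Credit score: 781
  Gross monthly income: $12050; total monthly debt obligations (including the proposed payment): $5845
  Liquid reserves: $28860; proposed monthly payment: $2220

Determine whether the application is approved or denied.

Credit score 781 ≥ 660 (meets base)
DTI = 5,845/12,050 = 48.5% > 45% — standard DTI limit exceeded.
Liquid reserves cover 28,860/2,220 = 13.0 months — ≥ 2 required
DTI 48.5% is within the 45%–49% exception band; checking compensating factors.
Override check — reserves: 13.0 mo (ok); score: 781 (ok).
Both override conditions satisfied; DTI exception granted.

Approved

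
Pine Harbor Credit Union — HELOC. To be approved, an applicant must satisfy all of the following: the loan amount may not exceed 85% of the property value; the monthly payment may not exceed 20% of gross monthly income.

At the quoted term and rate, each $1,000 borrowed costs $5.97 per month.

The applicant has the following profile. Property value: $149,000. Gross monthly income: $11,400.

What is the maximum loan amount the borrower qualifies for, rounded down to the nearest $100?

$126,600

Payment cap: 20% × $11,400 = $2,280/month.
At $5.97 per $1,000, that supports 2,280/5.97 × 1,000 ≈ $381,909 → $381,900.
LTV cap: 85% × $149,000 = $126,650 → $126,600.
Binding constraint: loan-to-value.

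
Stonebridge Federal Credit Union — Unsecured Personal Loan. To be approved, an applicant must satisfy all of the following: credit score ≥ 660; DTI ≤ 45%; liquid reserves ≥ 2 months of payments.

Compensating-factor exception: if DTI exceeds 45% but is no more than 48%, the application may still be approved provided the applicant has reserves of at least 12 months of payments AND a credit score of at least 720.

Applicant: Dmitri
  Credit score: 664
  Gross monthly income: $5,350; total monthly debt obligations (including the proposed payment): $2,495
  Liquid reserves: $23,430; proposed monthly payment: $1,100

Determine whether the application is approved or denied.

Credit score 664 ≥ 660 (meets base)
DTI = 2,495/5,350 = 46.6% > 45% — standard DTI limit exceeded.
Liquid reserves cover 23,430/1,100 = 21.3 months — ≥ 2 required
46.6% falls in the override range (45%–48%), so the compensating-factor test applies.
Override check — reserves: 21.3 mo (ok); score: 664 (below 720).
Override conditions not both satisfied; exception does not apply.

Denied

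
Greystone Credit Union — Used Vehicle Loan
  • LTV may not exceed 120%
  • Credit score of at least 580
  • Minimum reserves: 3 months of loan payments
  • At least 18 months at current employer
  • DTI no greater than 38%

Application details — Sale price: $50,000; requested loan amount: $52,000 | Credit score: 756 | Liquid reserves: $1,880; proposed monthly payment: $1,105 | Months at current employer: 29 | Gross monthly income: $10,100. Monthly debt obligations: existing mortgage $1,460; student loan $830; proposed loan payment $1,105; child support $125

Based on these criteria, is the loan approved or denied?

LTV: 52,000 ÷ 50,000 = 104%, within 120% cap
Credit score 756 ≥ 580 (meets)
Reserves = 1,880/1,105 = 1.7 months < 3
Employment 29 ≥ 18 months
Total monthly debts = (1,460 + 830 + 1,105 + 125) = 3,520. DTI: 3,520 ÷ 10,100 = 34.9%, within the 38% cap
Fails on reserves.

Denied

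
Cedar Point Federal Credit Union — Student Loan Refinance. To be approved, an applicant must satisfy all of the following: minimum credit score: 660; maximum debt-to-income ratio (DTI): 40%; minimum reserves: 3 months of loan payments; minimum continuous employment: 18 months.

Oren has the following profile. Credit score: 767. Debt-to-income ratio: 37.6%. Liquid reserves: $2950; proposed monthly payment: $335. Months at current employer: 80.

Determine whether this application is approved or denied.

Credit score 767 ≥ 660 (meets)
Debt-to-income 37.6% vs 40% cap — pass
Liquid reserves cover 2,950/335 = 8.8 months — ≥ 3 required
Employment 80 ≥ 18 months
All criteria satisfied.

Approved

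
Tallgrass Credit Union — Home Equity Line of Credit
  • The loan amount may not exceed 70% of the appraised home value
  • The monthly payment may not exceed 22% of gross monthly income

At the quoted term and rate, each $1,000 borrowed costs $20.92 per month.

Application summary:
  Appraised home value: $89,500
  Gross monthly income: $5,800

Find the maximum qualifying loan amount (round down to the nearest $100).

Payment cap: 22% × $5,800 = $1,276/month.
At $20.92 per $1,000, that supports 1,276/20.92 × 1,000 ≈ $60,994 → $60,900.
LTV cap: 70% × $89,500 = $62,650 → $62,600.
Binding constraint: payment-to-income.

$60,900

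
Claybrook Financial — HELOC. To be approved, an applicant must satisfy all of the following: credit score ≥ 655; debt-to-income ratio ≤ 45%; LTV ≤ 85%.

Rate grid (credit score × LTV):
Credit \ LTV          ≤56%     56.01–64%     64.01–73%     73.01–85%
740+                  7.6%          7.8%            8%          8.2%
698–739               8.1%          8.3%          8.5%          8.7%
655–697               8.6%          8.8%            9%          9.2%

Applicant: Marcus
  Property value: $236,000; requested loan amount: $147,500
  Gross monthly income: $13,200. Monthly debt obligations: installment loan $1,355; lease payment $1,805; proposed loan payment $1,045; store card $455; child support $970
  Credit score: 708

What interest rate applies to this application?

Credit score 708 ≥ 655; Total monthly debts = (1,355 + 1,805 + 1,045 + 455 + 970) = 5,630. DTI = 5,630/13,200 = 42.7% ≤ 45%
LTV: 147,500 ÷ 236,000 = 62.5%, within 85% cap
Credit 708 → row 698–739; LTV 62.5% → column 56.01–64%. Grid cell → 8.3%.

8.3%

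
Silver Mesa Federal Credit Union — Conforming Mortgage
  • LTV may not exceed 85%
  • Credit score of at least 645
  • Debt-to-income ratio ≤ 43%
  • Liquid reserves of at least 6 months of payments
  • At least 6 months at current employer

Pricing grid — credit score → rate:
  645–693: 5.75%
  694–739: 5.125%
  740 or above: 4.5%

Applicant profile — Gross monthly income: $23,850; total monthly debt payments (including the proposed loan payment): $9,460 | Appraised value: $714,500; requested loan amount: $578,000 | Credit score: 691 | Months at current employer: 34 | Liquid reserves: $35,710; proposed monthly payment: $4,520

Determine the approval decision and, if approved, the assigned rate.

Credit score 691 ≥ 645 (meets minimum)
Liquid reserves cover 35,710/4,520 = 7.9 months — ≥ 6 required
DTI: 9,460 ÷ 23,850 = 39.7%, within the 43% cap
LTV: 578,000 ÷ 714,500 = 80.9%, within 85% cap
Employment 34 ≥ 6 months
All requirements met. Score 691 falls in the 645–693 tier → 5.75%.

Approved at 5.75%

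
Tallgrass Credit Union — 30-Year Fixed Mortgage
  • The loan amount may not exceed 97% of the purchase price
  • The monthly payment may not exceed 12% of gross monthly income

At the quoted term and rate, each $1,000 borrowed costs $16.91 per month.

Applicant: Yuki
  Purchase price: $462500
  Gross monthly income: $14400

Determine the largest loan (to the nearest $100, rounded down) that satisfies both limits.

$102,100

Payment cap: 12% × $14,400 = $1,728/month.
At $16.91 per $1,000, that supports 1,728/16.91 × 1,000 ≈ $102,188 → $102,100.
LTV cap: 97% × $462,500 = $448,625 → $448,600.
Binding constraint: payment-to-income.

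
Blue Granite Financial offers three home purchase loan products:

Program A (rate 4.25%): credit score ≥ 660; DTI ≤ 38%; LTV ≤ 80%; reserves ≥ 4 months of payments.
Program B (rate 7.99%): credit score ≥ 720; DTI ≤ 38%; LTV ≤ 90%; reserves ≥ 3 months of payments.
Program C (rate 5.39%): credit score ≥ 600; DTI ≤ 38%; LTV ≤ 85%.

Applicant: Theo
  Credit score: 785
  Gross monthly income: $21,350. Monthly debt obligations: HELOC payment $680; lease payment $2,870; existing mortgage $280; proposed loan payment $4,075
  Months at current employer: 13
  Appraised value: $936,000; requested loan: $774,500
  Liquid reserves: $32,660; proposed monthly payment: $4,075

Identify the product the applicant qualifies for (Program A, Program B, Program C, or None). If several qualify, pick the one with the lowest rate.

Total debts = (680 + 2,870 + 280 + 4,075) = 7,905; DTI = 7,905/21,350 = 37%.
LTV = 774,500/936,000 = 82.7%.
Reserves = 32,660/4,075 = 8.0 months.
Program A: score 785 ≥ 660; DTI 37% ≤ 38%; LTV 82.7% > 80%; reserves 8.0 ≥ 4 mo → does not qualify.
Program B: score 785 ≥ 720; DTI 37% ≤ 38%; LTV 82.7% ≤ 90%; reserves 8.0 ≥ 3 mo → qualifies.
Program C: score 785 ≥ 600; DTI 37% ≤ 38%; LTV 82.7% ≤ 85% → qualifies.
Qualifying: Program B, Program C. Lowest rate is 5.39% → Program C.

Program C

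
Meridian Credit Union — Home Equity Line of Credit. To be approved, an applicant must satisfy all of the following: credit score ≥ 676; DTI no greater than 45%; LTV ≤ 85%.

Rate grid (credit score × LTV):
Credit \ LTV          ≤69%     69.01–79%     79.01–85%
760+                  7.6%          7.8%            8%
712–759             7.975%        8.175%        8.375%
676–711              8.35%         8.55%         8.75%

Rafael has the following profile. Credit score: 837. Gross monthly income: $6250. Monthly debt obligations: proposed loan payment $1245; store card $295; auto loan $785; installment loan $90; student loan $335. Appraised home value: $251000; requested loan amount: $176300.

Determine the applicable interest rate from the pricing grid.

7.8%

Credit score 837 ≥ 676; Total monthly debts = (1,245 + 295 + 785 + 90 + 335) = 2,750. Debt-to-income = 2,750/6,250 = 44% — meets 45% limit
LTV = 176,300/251,000 = 70.2% ≤ 85%
Credit 837 → row 760+; LTV 70.2% → column 69.01–79%. Grid cell → 7.8%.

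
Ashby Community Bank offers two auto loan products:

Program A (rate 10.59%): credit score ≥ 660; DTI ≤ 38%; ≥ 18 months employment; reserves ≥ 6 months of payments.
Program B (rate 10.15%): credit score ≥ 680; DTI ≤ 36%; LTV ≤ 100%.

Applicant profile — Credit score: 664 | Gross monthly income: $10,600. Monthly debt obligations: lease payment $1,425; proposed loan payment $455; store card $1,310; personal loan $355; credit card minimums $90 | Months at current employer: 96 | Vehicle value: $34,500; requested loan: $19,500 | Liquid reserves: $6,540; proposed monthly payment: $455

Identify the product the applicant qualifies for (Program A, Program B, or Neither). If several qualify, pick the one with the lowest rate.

Program A

Total debts = (1,425 + 455 + 1,310 + 355 + 90) = 3,635; DTI = 3,635/10,600 = 34.3%.
LTV = 19,500/34,500 = 56.5%.
Reserves = 6,540/455 = 14.4 months.
Program A: score 664 ≥ 660; DTI 34.3% ≤ 38%; employment 96 ≥ 18 mo; reserves 14.4 ≥ 6 mo → qualifies.
Program B: score 664 < 680; DTI 34.3% ≤ 36%; LTV 56.5% ≤ 100% → does not qualify.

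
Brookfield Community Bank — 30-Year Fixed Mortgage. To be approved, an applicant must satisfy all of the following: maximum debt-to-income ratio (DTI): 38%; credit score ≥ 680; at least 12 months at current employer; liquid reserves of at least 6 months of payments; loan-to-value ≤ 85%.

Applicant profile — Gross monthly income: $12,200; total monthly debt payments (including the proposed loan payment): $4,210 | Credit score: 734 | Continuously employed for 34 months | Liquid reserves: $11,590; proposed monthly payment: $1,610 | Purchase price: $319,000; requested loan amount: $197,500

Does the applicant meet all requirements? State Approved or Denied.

DTI: 4,210 ÷ 12,200 = 34.5%, within the 38% cap
Credit score 734 ≥ 680 (meets)
Employment 34 ≥ 12 months
Reserves: 11,590 ÷ 1,610 = 7.2 months (meets 6-month minimum)
LTV: 197,500 ÷ 319,000 = 61.9%, within 85% cap
All criteria satisfied.

Approved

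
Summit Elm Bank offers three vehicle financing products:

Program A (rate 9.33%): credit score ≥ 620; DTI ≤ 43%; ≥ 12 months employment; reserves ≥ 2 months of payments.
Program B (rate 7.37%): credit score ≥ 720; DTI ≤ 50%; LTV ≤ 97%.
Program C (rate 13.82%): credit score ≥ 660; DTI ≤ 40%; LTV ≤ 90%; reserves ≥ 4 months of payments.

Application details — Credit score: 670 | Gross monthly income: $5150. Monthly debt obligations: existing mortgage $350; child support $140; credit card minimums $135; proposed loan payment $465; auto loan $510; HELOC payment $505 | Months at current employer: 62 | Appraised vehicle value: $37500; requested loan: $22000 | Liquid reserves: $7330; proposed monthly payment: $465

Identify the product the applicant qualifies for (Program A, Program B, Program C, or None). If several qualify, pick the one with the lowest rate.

Program A

Total debts = (350 + 140 + 135 + 465 + 510 + 505) = 2,105; DTI = 2,105/5,150 = 40.9%.
LTV = 22,000/37,500 = 58.7%.
Reserves = 7,330/465 = 15.8 months.
Program A: score 670 ≥ 620; DTI 40.9% ≤ 43%; employment 62 ≥ 12 mo; reserves 15.8 ≥ 2 mo → qualifies.
Program B: score 670 < 720; DTI 40.9% ≤ 50%; LTV 58.7% ≤ 97% → does not qualify.
Program C: score 670 ≥ 660; DTI 40.9% > 40%; LTV 58.7% ≤ 90%; reserves 15.8 ≥ 4 mo → does not qualify.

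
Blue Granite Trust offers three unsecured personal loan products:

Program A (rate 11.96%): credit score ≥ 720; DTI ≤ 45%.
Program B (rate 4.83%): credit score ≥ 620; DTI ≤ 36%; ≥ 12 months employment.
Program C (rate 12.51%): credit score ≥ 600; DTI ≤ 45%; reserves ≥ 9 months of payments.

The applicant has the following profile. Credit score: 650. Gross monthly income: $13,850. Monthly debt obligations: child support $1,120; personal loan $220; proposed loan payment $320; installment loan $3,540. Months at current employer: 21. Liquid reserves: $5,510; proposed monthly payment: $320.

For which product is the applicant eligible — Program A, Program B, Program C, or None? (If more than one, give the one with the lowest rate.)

Program C

Total debts = (1,120 + 220 + 320 + 3,540) = 5,200; DTI = 5,200/13,850 = 37.5%.
Reserves = 5,510/320 = 17.2 months.
Program A: score 650 < 720; DTI 37.5% ≤ 45% → does not qualify.
Program B: score 650 ≥ 620; DTI 37.5% > 36%; employment 21 ≥ 12 mo → does not qualify.
Program C: score 650 ≥ 600; DTI 37.5% ≤ 45%; reserves 17.2 ≥ 9 mo → qualifies.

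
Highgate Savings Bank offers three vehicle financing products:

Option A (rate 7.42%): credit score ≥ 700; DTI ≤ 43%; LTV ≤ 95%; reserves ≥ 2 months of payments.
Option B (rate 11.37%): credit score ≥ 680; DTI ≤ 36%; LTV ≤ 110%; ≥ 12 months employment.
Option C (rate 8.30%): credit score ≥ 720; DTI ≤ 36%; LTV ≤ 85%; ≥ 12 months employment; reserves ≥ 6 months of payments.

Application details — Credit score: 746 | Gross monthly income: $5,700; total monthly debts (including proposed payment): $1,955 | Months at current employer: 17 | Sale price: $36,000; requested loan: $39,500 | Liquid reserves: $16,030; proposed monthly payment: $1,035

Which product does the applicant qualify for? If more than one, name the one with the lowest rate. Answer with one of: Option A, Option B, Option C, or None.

DTI = 1,955/5,700 = 34.3%.
LTV = 39,500/36,000 = 109.7%.
Reserves = 16,030/1,035 = 15.5 months.
Option A: score 746 ≥ 700; DTI 34.3% ≤ 43%; LTV 109.7% > 95%; reserves 15.5 ≥ 2 mo → does not qualify.
Option B: score 746 ≥ 680; DTI 34.3% ≤ 36%; LTV 109.7% ≤ 110%; employment 17 ≥ 12 mo → qualifies.
Option C: score 746 ≥ 720; DTI 34.3% ≤ 36%; LTV 109.7% > 85%; employment 17 ≥ 12 mo; reserves 15.5 ≥ 6 mo → does not qualify.

Option B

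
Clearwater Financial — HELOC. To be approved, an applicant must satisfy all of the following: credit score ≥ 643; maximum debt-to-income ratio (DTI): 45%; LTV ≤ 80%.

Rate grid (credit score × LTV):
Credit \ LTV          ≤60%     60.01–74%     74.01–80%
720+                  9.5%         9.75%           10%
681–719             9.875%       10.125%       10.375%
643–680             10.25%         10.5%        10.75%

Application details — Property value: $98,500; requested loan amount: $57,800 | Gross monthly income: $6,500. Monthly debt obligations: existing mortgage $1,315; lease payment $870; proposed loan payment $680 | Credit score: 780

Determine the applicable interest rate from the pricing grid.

9.5%

Credit score 780 ≥ 643; Total monthly debts = (1,315 + 870 + 680) = 2,865. Debt-to-income = 2,865/6,500 = 44.1% — meets 45% limit
LTV = 57,800/98,500 = 58.7% ≤ 80%
Score 780 is in the 720+ band; LTV 58.7% is in the ≤60% band → 9.5%.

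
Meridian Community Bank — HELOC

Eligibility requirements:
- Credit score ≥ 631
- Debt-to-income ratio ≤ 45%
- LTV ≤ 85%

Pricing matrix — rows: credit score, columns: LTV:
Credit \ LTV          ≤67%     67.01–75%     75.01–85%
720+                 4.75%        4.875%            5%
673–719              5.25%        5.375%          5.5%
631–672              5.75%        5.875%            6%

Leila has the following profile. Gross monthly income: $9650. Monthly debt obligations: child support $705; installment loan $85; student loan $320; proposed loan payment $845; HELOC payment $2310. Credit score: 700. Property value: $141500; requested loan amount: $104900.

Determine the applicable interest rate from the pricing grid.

Credit score 700 ≥ 631; Total monthly debts = (705 + 85 + 320 + 845 + 2,310) = 4,265. DTI: 4,265 ÷ 9,650 = 44.2%, within the 45% cap
Loan-to-value = 104,900/141,500 = 74.1% — pass (85% max)
Credit 700 → row 673–719; LTV 74.1% → column 67.01–75%. Grid cell → 5.375%.

5.375%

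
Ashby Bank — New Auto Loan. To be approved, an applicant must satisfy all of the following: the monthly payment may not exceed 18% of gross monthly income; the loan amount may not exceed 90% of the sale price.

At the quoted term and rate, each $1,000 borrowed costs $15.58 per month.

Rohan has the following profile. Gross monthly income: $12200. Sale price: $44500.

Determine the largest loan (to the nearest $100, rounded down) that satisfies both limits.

Payment cap: 18% × $12,200 = $2,196/month.
At $15.58 per $1,000, that supports 2,196/15.58 × 1,000 ≈ $140,949 → $140,900.
LTV cap: 90% × $44,500 = $40,050 → $40,000.
Binding constraint: loan-to-value.

$40,000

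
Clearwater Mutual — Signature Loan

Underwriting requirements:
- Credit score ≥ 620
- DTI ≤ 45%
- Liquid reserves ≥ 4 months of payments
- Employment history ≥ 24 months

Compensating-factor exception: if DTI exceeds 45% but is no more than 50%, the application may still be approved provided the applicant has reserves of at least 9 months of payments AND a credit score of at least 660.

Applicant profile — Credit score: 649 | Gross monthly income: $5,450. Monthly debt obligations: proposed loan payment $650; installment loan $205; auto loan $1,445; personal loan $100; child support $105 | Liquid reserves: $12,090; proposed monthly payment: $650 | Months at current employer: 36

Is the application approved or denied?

Denied

Credit score 649 ≥ 620 (meets base)
Total debts = (650 + 205 + 1,445 + 100 + 105) = 2,505. DTI = 2,505/5,450 = 46% > 45% — standard DTI limit exceeded.
Liquid reserves cover 12,090/650 = 18.6 months — ≥ 4 required
Employment 36 ≥ 24 months
DTI 46% is within the 45%–50% exception band; checking compensating factors.
Override check — reserves: 18.6 mo (ok); score: 649 (below 660).
Compensating-factor requirement not fully met.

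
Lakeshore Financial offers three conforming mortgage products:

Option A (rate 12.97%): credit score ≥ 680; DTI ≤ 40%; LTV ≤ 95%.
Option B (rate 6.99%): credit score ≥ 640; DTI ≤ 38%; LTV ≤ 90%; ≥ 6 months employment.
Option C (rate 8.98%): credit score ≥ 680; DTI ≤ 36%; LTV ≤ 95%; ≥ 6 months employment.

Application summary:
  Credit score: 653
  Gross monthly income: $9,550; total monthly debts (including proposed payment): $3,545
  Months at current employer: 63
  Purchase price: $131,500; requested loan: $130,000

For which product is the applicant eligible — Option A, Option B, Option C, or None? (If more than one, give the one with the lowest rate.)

None

DTI = 3,545/9,550 = 37.1%.
LTV = 130,000/131,500 = 98.9%.
Option A: score 653 < 680; DTI 37.1% ≤ 40%; LTV 98.9% > 95% → does not qualify.
Option B: score 653 ≥ 640; DTI 37.1% ≤ 38%; LTV 98.9% > 90%; employment 63 ≥ 6 mo → does not qualify.
Option C: score 653 < 680; DTI 37.1% > 36%; LTV 98.9% > 95%; employment 63 ≥ 6 mo → does not qualify.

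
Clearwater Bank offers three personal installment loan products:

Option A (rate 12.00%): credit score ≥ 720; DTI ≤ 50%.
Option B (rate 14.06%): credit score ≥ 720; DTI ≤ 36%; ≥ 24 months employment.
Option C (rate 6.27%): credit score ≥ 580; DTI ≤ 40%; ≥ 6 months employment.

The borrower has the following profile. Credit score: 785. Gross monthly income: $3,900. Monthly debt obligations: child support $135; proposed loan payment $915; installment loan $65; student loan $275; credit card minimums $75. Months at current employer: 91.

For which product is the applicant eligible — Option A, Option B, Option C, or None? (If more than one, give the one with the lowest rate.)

Total debts = (135 + 915 + 65 + 275 + 75) = 1,465; DTI = 1,465/3,900 = 37.6%.
Option A: score 785 ≥ 720; DTI 37.6% ≤ 50% → qualifies.
Option B: score 785 ≥ 720; DTI 37.6% > 36%; employment 91 ≥ 24 mo → does not qualify.
Option C: score 785 ≥ 580; DTI 37.6% ≤ 40%; employment 91 ≥ 6 mo → qualifies.
Qualifying: Option A, Option C. Lowest rate is 6.27% → Option C.

Option C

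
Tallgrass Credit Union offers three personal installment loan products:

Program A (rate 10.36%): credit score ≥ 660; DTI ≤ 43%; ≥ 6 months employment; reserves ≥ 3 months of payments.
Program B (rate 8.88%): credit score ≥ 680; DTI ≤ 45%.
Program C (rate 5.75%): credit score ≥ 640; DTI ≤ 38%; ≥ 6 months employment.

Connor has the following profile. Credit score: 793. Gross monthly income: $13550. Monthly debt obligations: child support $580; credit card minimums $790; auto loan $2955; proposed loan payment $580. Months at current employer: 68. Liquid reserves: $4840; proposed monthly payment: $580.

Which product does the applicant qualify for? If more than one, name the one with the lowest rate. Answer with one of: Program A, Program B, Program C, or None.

Program C

Total debts = (580 + 790 + 2,955 + 580) = 4,905; DTI = 4,905/13,550 = 36.2%.
Reserves = 4,840/580 = 8.3 months.
Program A: score 793 ≥ 660; DTI 36.2% ≤ 43%; employment 68 ≥ 6 mo; reserves 8.3 ≥ 3 mo → qualifies.
Program B: score 793 ≥ 680; DTI 36.2% ≤ 45% → qualifies.
Program C: score 793 ≥ 640; DTI 36.2% ≤ 38%; employment 68 ≥ 6 mo → qualifies.
Qualifying: Program A, Program B, Program C. Lowest rate is 5.75% → Program C.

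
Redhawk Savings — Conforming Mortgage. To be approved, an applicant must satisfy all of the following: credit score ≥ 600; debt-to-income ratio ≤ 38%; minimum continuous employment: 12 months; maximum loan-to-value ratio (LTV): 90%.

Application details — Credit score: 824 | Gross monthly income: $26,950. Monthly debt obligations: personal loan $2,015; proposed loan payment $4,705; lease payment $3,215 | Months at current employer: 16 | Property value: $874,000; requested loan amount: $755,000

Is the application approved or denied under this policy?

Credit score 824 ≥ 600 (meets)
Total monthly debts = (2,015 + 4,705 + 3,215) = 9,935. Debt-to-income = 9,935/26,950 = 36.9% — meets 38% limit
Employment 16 ≥ 12 months
Loan-to-value = 755,000/874,000 = 86.4% — pass (90% max)
All criteria satisfied.

Approved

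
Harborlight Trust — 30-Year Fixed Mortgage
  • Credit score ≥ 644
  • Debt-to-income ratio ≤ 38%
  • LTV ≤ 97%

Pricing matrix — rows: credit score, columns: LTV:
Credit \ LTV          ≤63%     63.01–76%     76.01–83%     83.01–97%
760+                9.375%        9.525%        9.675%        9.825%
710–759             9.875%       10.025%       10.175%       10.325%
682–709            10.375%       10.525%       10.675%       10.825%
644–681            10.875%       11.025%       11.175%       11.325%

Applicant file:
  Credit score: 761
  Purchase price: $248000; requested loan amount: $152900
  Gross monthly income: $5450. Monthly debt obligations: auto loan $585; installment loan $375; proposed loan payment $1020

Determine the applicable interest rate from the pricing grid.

9.375%

Credit score 761 ≥ 644; Total monthly debts = (585 + 375 + 1,020) = 1,980. DTI: 1,980 ÷ 5,450 = 36.3%, within the 38% cap
LTV: 152,900 ÷ 248,000 = 61.7%, within 97% cap
Credit 761 → row 760+; LTV 61.7% → column ≤63%. Grid cell → 9.375%.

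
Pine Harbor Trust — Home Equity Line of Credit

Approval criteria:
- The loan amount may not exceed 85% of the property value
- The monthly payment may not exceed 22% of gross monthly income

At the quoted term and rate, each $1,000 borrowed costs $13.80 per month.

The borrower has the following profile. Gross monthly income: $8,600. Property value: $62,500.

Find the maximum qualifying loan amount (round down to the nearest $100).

Payment cap: 22% × $8,600 = $1,892/month.
At $13.80 per $1,000, that supports 1,892/13.80 × 1,000 ≈ $137,101 → $137,100.
LTV cap: 85% × $62,500 = $53,125 → $53,100.
Binding constraint: loan-to-value.

$53,100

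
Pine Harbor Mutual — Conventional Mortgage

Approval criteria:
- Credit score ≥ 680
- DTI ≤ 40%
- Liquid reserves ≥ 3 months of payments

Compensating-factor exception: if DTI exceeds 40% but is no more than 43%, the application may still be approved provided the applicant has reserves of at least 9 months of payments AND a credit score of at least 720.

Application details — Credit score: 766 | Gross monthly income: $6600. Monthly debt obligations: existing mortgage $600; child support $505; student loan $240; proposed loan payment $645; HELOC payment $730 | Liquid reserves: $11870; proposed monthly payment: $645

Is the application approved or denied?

Credit score 766 ≥ 680 (meets base)
Total debts = (600 + 505 + 240 + 645 + 730) = 2,720. DTI: 2,720 ÷ 6,600 = 41.2%, over the 40% base limit.
Reserves = 11,870/645 = 18.4 months ≥ 3
DTI 41.2% is within the 40%–43% exception band; checking compensating factors.
Override check — reserves: 18.4 mo (ok); score: 766 (ok).
Both compensating conditions met → exception applies.

Approved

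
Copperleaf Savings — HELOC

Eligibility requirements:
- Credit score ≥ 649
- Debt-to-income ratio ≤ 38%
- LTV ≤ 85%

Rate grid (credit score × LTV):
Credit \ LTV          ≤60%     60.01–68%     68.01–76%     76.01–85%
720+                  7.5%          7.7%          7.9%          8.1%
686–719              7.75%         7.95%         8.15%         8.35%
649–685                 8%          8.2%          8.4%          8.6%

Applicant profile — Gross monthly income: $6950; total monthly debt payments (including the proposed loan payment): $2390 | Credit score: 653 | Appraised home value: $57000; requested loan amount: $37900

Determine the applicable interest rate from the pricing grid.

8.2%

Credit score 653 ≥ 649; DTI = 2,390/6,950 = 34.4% ≤ 38%
LTV = 37,900/57,000 = 66.5% ≤ 85%
Row: 653 falls in 649–685. Column: 66.5% falls in 60.01–68%. Rate = 8.2%.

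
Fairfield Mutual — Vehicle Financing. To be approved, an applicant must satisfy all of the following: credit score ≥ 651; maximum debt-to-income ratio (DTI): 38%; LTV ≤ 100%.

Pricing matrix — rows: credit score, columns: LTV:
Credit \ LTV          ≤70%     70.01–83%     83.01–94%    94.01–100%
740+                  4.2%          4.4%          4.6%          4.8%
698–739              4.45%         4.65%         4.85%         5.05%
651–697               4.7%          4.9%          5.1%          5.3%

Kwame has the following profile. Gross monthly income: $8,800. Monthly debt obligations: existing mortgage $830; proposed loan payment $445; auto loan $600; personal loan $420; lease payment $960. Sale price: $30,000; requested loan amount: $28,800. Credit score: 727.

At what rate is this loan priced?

Credit score 727 ≥ 651; Total monthly debts = (830 + 445 + 600 + 420 + 960) = 3,255. Debt-to-income = 3,255/8,800 = 37% — meets 38% limit
LTV = 28,800/30,000 = 96% ≤ 100%
Credit 727 → row 698–739; LTV 96% → column 94.01–100%. Grid cell → 5.05%.

5.05%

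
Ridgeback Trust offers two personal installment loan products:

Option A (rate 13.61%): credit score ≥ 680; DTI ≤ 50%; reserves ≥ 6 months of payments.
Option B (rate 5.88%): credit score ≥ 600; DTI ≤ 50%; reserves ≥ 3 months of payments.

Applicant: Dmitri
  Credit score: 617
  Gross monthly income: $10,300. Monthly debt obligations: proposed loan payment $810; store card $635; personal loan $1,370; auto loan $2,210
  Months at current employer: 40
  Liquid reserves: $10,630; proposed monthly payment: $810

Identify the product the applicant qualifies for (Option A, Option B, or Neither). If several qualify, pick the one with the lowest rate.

Option B

Total debts = (810 + 635 + 1,370 + 2,210) = 5,025; DTI = 5,025/10,300 = 48.8%.
Reserves = 10,630/810 = 13.1 months.
Option A: score 617 < 680; DTI 48.8% ≤ 50%; reserves 13.1 ≥ 6 mo → does not qualify.
Option B: score 617 ≥ 600; DTI 48.8% ≤ 50%; reserves 13.1 ≥ 3 mo → qualifies.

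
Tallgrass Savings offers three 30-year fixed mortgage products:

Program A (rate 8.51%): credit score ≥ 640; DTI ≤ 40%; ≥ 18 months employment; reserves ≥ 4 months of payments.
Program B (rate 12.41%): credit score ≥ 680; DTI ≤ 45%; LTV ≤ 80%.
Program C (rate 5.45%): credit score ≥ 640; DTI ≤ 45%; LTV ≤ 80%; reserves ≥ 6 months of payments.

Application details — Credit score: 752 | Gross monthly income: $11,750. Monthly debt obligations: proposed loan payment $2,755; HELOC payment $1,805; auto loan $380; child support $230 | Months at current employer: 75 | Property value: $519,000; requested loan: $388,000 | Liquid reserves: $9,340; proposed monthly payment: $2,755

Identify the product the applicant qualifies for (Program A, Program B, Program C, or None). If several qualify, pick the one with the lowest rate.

Program B

Total debts = (2,755 + 1,805 + 380 + 230) = 5,170; DTI = 5,170/11,750 = 44%.
LTV = 388,000/519,000 = 74.8%.
Reserves = 9,340/2,755 = 3.4 months.
Program A: score 752 ≥ 640; DTI 44% > 40%; employment 75 ≥ 18 mo; reserves 3.4 < 4 mo → does not qualify.
Program B: score 752 ≥ 680; DTI 44% ≤ 45%; LTV 74.8% ≤ 80% → qualifies.
Program C: score 752 ≥ 640; DTI 44% ≤ 45%; LTV 74.8% ≤ 80%; reserves 3.4 < 6 mo → does not qualify.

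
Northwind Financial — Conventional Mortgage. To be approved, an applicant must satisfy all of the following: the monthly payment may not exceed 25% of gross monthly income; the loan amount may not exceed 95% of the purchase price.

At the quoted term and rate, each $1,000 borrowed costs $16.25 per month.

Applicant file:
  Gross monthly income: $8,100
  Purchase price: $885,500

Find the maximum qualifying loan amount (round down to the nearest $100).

Payment cap: 25% × $8,100 = $2,025/month.
At $16.25 per $1,000, that supports 2,025/16.25 × 1,000 ≈ $124,615 → $124,600.
LTV cap: 95% × $885,500 = $841,225 → $841,200.
Binding constraint: payment-to-income.

$124,600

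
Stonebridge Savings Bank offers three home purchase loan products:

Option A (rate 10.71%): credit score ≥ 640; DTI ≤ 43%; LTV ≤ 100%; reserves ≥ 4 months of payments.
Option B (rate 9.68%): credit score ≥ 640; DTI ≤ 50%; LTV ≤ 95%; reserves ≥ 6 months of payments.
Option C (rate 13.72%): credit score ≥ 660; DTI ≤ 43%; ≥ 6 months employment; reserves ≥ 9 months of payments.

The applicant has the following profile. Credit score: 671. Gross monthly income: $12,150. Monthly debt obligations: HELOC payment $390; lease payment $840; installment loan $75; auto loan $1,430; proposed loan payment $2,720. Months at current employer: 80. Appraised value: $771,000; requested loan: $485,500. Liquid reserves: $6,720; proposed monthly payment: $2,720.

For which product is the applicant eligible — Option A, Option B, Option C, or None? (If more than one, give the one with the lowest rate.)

None

Total debts = (390 + 840 + 75 + 1,430 + 2,720) = 5,455; DTI = 5,455/12,150 = 44.9%.
LTV = 485,500/771,000 = 63%.
Reserves = 6,720/2,720 = 2.5 months.
Option A: score 671 ≥ 640; DTI 44.9% > 43%; LTV 63% ≤ 100%; reserves 2.5 < 4 mo → does not qualify.
Option B: score 671 ≥ 640; DTI 44.9% ≤ 50%; LTV 63% ≤ 95%; reserves 2.5 < 6 mo → does not qualify.
Option C: score 671 ≥ 660; DTI 44.9% > 43%; employment 80 ≥ 6 mo; reserves 2.5 < 9 mo → does not qualify.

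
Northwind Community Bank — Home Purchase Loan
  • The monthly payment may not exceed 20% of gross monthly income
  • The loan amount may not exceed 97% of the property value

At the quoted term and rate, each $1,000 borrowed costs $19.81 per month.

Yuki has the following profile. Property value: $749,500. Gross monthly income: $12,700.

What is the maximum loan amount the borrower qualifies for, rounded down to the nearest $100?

$128,200

Payment cap: 20% × $12,700 = $2,540/month.
At $19.81 per $1,000, that supports 2,540/19.81 × 1,000 ≈ $128,218 → $128,200.
LTV cap: 97% × $749,500 = $727,015 → $727,000.
Binding constraint: payment-to-income.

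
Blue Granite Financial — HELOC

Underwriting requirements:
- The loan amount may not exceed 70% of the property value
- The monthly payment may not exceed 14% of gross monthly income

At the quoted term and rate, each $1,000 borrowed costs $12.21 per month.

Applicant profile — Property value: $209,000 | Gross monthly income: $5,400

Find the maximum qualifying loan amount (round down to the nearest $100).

$61,900

Payment cap: 14% × $5,400 = $756/month.
At $12.21 per $1,000, that supports 756/12.21 × 1,000 ≈ $61,916 → $61,900.
LTV cap: 70% × $209,000 = $146,300 → $146,300.
Binding constraint: payment-to-income.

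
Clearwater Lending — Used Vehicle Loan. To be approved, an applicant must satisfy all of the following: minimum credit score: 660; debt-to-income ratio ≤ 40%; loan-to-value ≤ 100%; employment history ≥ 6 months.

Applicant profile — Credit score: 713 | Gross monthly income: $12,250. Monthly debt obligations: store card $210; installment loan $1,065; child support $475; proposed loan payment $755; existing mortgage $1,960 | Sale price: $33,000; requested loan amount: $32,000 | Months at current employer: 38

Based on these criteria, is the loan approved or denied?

Approved

Credit score 713 ≥ 660 (meets)
Total monthly debts = (210 + 1,065 + 475 + 755 + 1,960) = 4,465. DTI: 4,465 ÷ 12,250 = 36.4%, within the 40% cap
LTV = 32,000/33,000 = 97% ≤ 100%
Employment 38 ≥ 6 months
All criteria satisfied.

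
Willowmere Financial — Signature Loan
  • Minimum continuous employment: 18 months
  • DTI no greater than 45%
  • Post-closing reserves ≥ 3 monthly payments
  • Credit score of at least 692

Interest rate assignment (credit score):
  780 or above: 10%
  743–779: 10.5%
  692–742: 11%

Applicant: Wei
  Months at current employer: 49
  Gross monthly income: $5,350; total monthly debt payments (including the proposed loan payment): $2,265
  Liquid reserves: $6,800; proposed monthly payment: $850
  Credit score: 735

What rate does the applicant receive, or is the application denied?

Approved at 11%

Credit score 735 ≥ 692 (meets minimum)
Reserves = 6,800/850 = 8.0 months ≥ 3
Employment 49 ≥ 18 months
Debt-to-income = 2,265/5,350 = 42.3% — meets 45% limit
All requirements met. Score 735 falls in the 692–742 tier → 11%.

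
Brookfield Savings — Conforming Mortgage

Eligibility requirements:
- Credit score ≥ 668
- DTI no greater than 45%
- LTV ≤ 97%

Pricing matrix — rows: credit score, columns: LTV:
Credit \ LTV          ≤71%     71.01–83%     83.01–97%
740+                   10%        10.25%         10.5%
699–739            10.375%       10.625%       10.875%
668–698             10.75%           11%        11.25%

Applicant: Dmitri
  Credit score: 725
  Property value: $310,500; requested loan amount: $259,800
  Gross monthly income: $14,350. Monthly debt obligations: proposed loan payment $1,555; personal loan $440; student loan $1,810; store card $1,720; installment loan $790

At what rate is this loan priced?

Credit score 725 ≥ 668; Total monthly debts = (1,555 + 440 + 1,810 + 1,720 + 790) = 6,315. DTI = 6,315/14,350 = 44% ≤ 45%
LTV = 259,800/310,500 = 83.7% ≤ 97%
Score 725 is in the 699–739 band; LTV 83.7% is in the 83.01–97% band → 10.875%.

10.875%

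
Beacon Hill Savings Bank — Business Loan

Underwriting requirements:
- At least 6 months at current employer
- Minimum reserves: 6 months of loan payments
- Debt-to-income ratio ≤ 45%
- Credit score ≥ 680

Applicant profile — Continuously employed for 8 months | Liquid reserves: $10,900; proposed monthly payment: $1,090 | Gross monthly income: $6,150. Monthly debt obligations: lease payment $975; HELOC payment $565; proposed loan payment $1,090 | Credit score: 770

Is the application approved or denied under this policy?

Employment 8 ≥ 6 months
Reserves = 10,900/1,090 = 10.0 months ≥ 6
Total monthly debts = (975 + 565 + 1,090) = 2,630. DTI: 2,630 ÷ 6,150 = 42.8%, within the 45% cap
Credit score 770 ≥ 680 (meets)
All criteria satisfied.

Approved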